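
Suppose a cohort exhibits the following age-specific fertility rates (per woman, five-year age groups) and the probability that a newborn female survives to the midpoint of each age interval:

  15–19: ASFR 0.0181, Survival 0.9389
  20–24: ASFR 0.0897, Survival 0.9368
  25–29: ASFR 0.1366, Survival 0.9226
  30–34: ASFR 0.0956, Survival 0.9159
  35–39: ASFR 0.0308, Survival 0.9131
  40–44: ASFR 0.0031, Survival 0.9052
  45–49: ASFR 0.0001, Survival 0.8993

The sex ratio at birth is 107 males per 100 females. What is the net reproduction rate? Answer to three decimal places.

Proportion female at birth = 100 / (100 + 107) = 0.48309.
Survival-weighted fertility by age (5·fₓ·Sₓ):
  15–19: 5 × 0.0181 × 0.9389 = 0.08497
  20–24: 5 × 0.0897 × 0.9368 = 0.42015
  25–29: 5 × 0.1366 × 0.9226 = 0.63014
  30–34: 5 × 0.0956 × 0.9159 = 0.43780
  35–39: 5 × 0.0308 × 0.9131 = 0.14062
  40–44: 5 × 0.0031 × 0.9052 = 0.01403
  45–49: 5 × 0.0001 × 0.8993 = 0.00045
Sum = 1.72816
NRR = 0.48309 × 1.72816 = 0.83486

0.835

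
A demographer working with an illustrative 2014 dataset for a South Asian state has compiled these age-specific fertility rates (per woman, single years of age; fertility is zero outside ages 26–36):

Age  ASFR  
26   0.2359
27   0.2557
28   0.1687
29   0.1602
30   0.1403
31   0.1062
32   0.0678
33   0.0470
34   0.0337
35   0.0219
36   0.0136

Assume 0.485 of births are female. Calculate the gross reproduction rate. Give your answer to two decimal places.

0.61

Proportion female at birth = 0.485.
Sum of ASFRs = 0.2359 + 0.2557 + 0.1687 + 0.1602 + 0.1403 + 0.1062 + 0.0678 + 0.0470 + 0.0337 + 0.0219 + 0.0136 = 1.2510
TFR = 1.251
GRR = 0.485 × 1.251 = 0.60674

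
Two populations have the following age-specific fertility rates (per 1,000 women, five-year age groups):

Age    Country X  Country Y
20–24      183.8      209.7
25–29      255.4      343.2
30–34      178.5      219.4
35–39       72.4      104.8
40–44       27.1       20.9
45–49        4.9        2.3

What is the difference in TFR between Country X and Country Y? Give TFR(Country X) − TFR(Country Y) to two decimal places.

Country X:
  Sum of ASFRs = 183.8 + 255.4 + 178.5 + 72.4 + 27.1 + 4.9 = 722.1
  TFR = 5 × 722.1 / 1000 = 3.6105
Country Y:
  Sum of ASFRs = 209.7 + 343.2 + 219.4 + 104.8 + 20.9 + 2.3 = 900.3
  TFR = 5 × 900.3 / 1000 = 4.5015
Difference = 3.6105 − 4.5015 = -0.891

-0.89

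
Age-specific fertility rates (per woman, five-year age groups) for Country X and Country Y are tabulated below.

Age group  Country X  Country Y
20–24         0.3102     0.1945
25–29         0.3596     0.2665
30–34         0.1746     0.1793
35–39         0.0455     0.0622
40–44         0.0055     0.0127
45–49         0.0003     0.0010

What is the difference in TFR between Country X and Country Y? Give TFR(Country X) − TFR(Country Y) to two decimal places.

0.90

Country X:
  Sum of ASFRs = 0.3102 + 0.3596 + 0.1746 + 0.0455 + 0.0055 + 0.0003 = 0.8957
  TFR = 5 × 0.8957 = 4.4785
Country Y:
  Sum of ASFRs = 0.1945 + 0.2665 + 0.1793 + 0.0622 + 0.0127 + 0.0010 = 0.7162
  TFR = 5 × 0.7162 = 3.581
Difference = 4.4785 − 3.581 = 0.8975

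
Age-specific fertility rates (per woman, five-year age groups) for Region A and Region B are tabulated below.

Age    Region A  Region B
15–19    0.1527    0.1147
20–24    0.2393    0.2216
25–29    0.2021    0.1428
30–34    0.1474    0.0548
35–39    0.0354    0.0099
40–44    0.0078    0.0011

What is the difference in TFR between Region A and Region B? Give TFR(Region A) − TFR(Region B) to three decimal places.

Region A:
  Sum of ASFRs = 0.1527 + 0.2393 + 0.2021 + 0.1474 + 0.0354 + 0.0078 = 0.7847
  TFR = 5 × 0.7847 = 3.9235
Region B:
  Sum of ASFRs = 0.1147 + 0.2216 + 0.1428 + 0.0548 + 0.0099 + 0.0011 = 0.5449
  TFR = 5 × 0.5449 = 2.7245
Difference = 3.9235 − 2.7245 = 1.199

1.199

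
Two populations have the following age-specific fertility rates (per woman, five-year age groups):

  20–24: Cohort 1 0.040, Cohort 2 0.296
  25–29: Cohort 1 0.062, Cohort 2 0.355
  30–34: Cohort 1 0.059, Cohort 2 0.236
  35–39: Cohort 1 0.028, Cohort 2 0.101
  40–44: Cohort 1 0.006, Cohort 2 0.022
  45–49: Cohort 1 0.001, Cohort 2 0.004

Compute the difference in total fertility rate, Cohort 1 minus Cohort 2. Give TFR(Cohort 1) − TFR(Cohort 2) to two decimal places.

-4.09

Cohort 1:
  Sum of ASFRs = 0.040 + 0.062 + 0.059 + 0.028 + 0.006 + 0.001 = 0.196
  TFR = 5 × 0.196 = 0.98
Cohort 2:
  Sum of ASFRs = 0.296 + 0.355 + 0.236 + 0.101 + 0.022 + 0.004 = 1.014
  TFR = 5 × 1.014 = 5.07
Difference = 0.98 − 5.07 = -4.09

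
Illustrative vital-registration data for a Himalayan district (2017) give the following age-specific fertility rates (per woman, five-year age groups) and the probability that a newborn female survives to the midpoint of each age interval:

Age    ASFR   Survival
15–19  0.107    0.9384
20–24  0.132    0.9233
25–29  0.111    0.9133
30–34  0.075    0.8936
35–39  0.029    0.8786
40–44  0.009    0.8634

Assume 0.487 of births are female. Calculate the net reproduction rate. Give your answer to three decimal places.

1.032

Proportion female at birth = 0.487.
Each age group contributes 5 × ASFR × survival:
  15–19: 5 × 0.107 × 0.9384 = 0.50204
  20–24: 5 × 0.132 × 0.9233 = 0.60938
  25–29: 5 × 0.111 × 0.9133 = 0.50688
  30–34: 5 × 0.075 × 0.8936 = 0.33510
  35–39: 5 × 0.029 × 0.8786 = 0.12740
  40–44: 5 × 0.009 × 0.8634 = 0.03885
Sum = 2.11965
NRR = 0.487 × 2.11965 = 1.03227
With NRR above 1 the population is above replacement fertility.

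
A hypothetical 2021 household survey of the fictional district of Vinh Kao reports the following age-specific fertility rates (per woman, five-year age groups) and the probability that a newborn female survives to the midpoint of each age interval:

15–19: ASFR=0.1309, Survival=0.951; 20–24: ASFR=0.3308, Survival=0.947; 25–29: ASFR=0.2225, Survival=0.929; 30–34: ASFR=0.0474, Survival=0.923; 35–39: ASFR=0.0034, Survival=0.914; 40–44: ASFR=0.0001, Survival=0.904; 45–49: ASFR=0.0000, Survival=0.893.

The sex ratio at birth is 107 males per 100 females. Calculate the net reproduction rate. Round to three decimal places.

1.670

Proportion female at birth = 100 / (100 + 107) = 0.48309.
Weighting each age-specific rate by interval width and survival:
  15–19: 5 × 0.1309 × 0.951 = 0.62243
  20–24: 5 × 0.3308 × 0.947 = 1.56634
  25–29: 5 × 0.2225 × 0.929 = 1.03351
  30–34: 5 × 0.0474 × 0.923 = 0.21875
  35–39: 5 × 0.0034 × 0.914 = 0.01554
  40–44: 5 × 0.0001 × 0.904 = 0.00045
  45–49: 5 × 0.0000 × 0.893 = 0.00000
Sum = 3.45702
NRR = 0.48309 × 3.45702 = 1.67005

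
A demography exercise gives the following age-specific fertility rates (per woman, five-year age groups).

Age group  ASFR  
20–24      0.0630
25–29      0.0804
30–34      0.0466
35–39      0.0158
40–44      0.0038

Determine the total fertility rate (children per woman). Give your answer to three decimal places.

Sum of ASFRs = 0.0630 + 0.0804 + 0.0466 + 0.0158 + 0.0038 = 0.2096
TFR = 5 × 0.2096 = 1.048

1.048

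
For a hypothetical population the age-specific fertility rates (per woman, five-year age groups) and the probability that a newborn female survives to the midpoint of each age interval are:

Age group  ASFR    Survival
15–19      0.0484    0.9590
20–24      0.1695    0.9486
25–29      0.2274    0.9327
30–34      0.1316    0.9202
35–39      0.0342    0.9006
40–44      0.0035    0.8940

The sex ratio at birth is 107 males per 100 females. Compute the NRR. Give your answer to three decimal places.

1.387

Proportion female at birth = 100 / (100 + 107) = 0.48309.
Per-age-group product (5 × ASFR × survival probability):
  15–19: 5 × 0.0484 × 0.9590 = 0.23208
  20–24: 5 × 0.1695 × 0.9486 = 0.80394
  25–29: 5 × 0.2274 × 0.9327 = 1.06048
  30–34: 5 × 0.1316 × 0.9202 = 0.60549
  35–39: 5 × 0.0342 × 0.9006 = 0.15400
  40–44: 5 × 0.0035 × 0.8940 = 0.01565
Sum = 2.87164
NRR = 0.48309 × 2.87164 = 1.38726
With NRR above 1 the population is above replacement fertility.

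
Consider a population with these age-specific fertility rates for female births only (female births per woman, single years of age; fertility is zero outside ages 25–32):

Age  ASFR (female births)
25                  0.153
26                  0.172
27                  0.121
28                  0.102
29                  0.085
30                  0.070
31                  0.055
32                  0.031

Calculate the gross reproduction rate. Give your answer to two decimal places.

0.79

Sum of female ASFRs = 0.153 + 0.172 + 0.121 + 0.102 + 0.085 + 0.070 + 0.055 + 0.031 = 0.789
GRR = 0.789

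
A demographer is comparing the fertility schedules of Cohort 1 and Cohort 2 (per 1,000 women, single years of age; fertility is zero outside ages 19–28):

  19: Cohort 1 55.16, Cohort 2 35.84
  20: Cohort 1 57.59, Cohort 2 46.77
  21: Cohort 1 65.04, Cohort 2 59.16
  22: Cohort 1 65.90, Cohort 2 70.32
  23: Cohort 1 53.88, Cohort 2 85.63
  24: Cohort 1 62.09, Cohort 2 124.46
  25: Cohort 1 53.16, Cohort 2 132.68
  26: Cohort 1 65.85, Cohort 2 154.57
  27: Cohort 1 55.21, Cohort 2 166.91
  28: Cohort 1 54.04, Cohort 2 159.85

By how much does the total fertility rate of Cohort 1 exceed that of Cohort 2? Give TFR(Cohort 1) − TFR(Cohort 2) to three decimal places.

-0.448

Cohort 1:
  Sum of ASFRs = 55.16 + 57.59 + 65.04 + 65.90 + 53.88 + 62.09 + 53.16 + 65.85 + 55.21 + 54.04 = 587.92
  TFR = 587.92 / 1000 = 0.58792
Cohort 2:
  Sum of ASFRs = 35.84 + 46.77 + 59.16 + 70.32 + 85.63 + 124.46 + 132.68 + 154.57 + 166.91 + 159.85 = 1036.19
  TFR = 1036.19 / 1000 = 1.03619
Difference = 0.58792 − 1.03619 = -0.44827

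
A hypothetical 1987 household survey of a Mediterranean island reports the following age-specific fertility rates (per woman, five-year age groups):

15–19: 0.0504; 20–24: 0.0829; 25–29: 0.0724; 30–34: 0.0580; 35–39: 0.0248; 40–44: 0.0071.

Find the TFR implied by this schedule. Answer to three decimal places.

1.478

Sum of ASFRs = 0.0504 + 0.0829 + 0.0724 + 0.0580 + 0.0248 + 0.0071 = 0.2956
TFR = 5 × 0.2956 = 1.478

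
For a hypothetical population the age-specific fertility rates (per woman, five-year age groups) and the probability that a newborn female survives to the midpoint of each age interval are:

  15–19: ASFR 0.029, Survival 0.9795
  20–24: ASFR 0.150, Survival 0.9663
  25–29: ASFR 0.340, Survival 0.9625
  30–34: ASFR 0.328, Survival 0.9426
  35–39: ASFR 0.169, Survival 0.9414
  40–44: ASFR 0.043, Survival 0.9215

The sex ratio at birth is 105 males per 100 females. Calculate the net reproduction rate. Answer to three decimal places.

2.460

Proportion female at birth = 100 / (100 + 105) = 0.48780.
Survival-weighted fertility by age (5·fₓ·Sₓ):
  15–19: 5 × 0.029 × 0.9795 = 0.14203
  20–24: 5 × 0.150 × 0.9663 = 0.72473
  25–29: 5 × 0.340 × 0.9625 = 1.63625
  30–34: 5 × 0.328 × 0.9426 = 1.54586
  35–39: 5 × 0.169 × 0.9414 = 0.79548
  40–44: 5 × 0.043 × 0.9215 = 0.19812
Sum = 5.04247
NRR = 0.48780 × 5.04247 = 2.45972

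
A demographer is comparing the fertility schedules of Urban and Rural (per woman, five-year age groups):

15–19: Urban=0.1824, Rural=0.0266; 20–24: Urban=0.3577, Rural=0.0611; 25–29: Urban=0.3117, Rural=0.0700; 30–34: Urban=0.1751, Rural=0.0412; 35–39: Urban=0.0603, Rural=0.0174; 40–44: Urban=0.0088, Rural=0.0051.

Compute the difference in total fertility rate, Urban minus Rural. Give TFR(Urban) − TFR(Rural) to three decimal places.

Urban:
  Sum of ASFRs = 0.1824 + 0.3577 + 0.3117 + 0.1751 + 0.0603 + 0.0088 = 1.0960
  TFR = 5 × 1.0960 = 5.48
Rural:
  Sum of ASFRs = 0.0266 + 0.0611 + 0.0700 + 0.0412 + 0.0174 + 0.0051 = 0.2214
  TFR = 5 × 0.2214 = 1.107
Difference = 5.48 − 1.107 = 4.373

4.373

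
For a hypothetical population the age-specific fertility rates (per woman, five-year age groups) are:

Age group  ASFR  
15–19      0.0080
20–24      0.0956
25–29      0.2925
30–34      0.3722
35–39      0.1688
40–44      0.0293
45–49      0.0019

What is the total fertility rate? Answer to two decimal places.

Sum of ASFRs = 0.0080 + 0.0956 + 0.2925 + 0.3722 + 0.1688 + 0.0293 + 0.0019 = 0.9683
TFR = 5 × 0.9683 = 4.8415

4.84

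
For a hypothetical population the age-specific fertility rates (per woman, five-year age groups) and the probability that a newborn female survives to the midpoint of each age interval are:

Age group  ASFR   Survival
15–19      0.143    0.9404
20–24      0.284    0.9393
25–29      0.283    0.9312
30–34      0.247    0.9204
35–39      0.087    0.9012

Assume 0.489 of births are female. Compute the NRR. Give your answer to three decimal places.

2.373

Proportion female at birth = 0.489.
Survival-weighted fertility by age (5·fₓ·Sₓ):
  15–19: 5 × 0.143 × 0.9404 = 0.67239
  20–24: 5 × 0.284 × 0.9393 = 1.33381
  25–29: 5 × 0.283 × 0.9312 = 1.31765
  30–34: 5 × 0.247 × 0.9204 = 1.13669
  35–39: 5 × 0.087 × 0.9012 = 0.39202
Sum = 4.85256
NRR = 0.489 × 4.85256 = 2.37290
NRR > 1, so each generation more than replaces itself.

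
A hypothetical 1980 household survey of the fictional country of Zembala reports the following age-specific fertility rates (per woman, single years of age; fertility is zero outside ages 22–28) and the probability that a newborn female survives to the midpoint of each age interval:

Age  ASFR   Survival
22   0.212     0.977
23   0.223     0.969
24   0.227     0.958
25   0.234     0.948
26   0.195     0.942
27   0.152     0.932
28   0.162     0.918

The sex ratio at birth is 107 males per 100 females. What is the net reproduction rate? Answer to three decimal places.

0.646

Proportion female at birth = 100 / (100 + 107) = 0.48309.
Weighting each age-specific rate by interval width and survival:
  22: 1 × 0.212 × 0.977 = 0.20712
  23: 1 × 0.223 × 0.969 = 0.21609
  24: 1 × 0.227 × 0.958 = 0.21747
  25: 1 × 0.234 × 0.948 = 0.22183
  26: 1 × 0.195 × 0.942 = 0.18369
  27: 1 × 0.152 × 0.932 = 0.14166
  28: 1 × 0.162 × 0.918 = 0.14872
Sum = 1.33658
NRR = 0.48309 × 1.33658 = 0.64569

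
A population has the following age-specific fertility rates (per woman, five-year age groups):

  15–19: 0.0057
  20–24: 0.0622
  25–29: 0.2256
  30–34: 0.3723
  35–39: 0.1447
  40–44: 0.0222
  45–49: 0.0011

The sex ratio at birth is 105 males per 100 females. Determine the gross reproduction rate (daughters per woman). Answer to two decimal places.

2.03

Proportion female at birth = 100 / (100 + 105) = 0.48780.
Sum of ASFRs = 0.0057 + 0.0622 + 0.2256 + 0.3723 + 0.1447 + 0.0222 + 0.0011 = 0.8338
TFR = 5 × 0.8338 = 4.169
GRR = 0.48780 × 4.169 = 2.03364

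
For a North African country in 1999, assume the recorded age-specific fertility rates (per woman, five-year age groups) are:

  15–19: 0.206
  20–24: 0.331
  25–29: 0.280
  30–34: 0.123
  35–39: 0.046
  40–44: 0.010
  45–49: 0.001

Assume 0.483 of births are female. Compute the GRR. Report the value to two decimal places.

Proportion female at birth = 0.483.
Sum of ASFRs = 0.206 + 0.331 + 0.280 + 0.123 + 0.046 + 0.010 + 0.001 = 0.997
TFR = 5 × 0.997 = 4.985
GRR = 0.483 × 4.985 = 2.40776

2.41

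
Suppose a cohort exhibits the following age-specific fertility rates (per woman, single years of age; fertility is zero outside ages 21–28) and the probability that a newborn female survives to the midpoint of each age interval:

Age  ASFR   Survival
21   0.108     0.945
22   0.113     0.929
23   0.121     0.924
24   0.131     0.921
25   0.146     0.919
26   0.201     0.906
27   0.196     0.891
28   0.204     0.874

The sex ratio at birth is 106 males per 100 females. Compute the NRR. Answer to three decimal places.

Proportion female at birth = 100 / (100 + 106) = 0.48544.
Survival-weighted fertility by age (1·fₓ·Sₓ):
  21: 1 × 0.108 × 0.945 = 0.10206
  22: 1 × 0.113 × 0.929 = 0.10498
  23: 1 × 0.121 × 0.924 = 0.11180
  24: 1 × 0.131 × 0.921 = 0.12065
  25: 1 × 0.146 × 0.919 = 0.13417
  26: 1 × 0.201 × 0.906 = 0.18211
  27: 1 × 0.196 × 0.891 = 0.17464
  28: 1 × 0.204 × 0.874 = 0.17830
Sum = 1.10871
NRR = 0.48544 × 1.10871 = 0.53821
An NRR under 1 implies long-run decline under these rates.

0.538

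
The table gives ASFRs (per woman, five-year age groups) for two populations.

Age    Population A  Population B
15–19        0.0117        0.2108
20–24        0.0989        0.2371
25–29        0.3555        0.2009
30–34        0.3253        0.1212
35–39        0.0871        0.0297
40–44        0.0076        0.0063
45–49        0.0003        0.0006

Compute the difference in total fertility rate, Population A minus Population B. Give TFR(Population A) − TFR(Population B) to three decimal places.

Population A:
  Sum of ASFRs = 0.0117 + 0.0989 + 0.3555 + 0.3253 + 0.0871 + 0.0076 + 0.0003 = 0.8864
  TFR = 5 × 0.8864 = 4.432
Population B:
  Sum of ASFRs = 0.2108 + 0.2371 + 0.2009 + 0.1212 + 0.0297 + 0.0063 + 0.0006 = 0.8066
  TFR = 5 × 0.8066 = 4.033
Difference = 4.432 − 4.033 = 0.399

0.399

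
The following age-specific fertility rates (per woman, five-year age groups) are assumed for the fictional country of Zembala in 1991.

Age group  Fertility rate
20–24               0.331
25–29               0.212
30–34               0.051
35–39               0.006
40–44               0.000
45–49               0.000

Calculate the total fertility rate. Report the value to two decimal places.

Sum of ASFRs = 0.331 + 0.212 + 0.051 + 0.006 + 0.000 + 0.000 = 0.600
TFR = 5 × 0.600 = 3

3.00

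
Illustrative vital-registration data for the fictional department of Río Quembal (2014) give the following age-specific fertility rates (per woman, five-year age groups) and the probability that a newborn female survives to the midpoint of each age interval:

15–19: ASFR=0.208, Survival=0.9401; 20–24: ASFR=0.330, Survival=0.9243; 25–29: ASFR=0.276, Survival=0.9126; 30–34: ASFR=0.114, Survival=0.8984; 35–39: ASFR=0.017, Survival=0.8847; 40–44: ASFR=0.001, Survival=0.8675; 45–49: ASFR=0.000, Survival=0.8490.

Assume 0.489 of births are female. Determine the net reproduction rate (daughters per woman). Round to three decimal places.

2.129

Proportion female at birth = 0.489.
Each age group contributes 5 × ASFR × survival:
  15–19: 5 × 0.208 × 0.9401 = 0.97770
  20–24: 5 × 0.330 × 0.9243 = 1.52510
  25–29: 5 × 0.276 × 0.9126 = 1.25939
  30–34: 5 × 0.114 × 0.8984 = 0.51209
  35–39: 5 × 0.017 × 0.8847 = 0.07520
  40–44: 5 × 0.001 × 0.8675 = 0.00434
  45–49: 5 × 0.000 × 0.8490 = 0.00000
Sum = 4.35382
NRR = 0.489 × 4.35382 = 2.12902
NRR > 1, so each generation more than replaces itself.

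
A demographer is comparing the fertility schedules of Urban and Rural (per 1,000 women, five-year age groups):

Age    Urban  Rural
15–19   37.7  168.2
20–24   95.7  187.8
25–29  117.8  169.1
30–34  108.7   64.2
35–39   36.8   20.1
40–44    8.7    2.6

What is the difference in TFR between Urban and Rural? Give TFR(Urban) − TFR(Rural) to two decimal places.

-1.03

Urban:
  Sum of ASFRs = 37.7 + 95.7 + 117.8 + 108.7 + 36.8 + 8.7 = 405.4
  TFR = 5 × 405.4 / 1000 = 2.027
Rural:
  Sum of ASFRs = 168.2 + 187.8 + 169.1 + 64.2 + 20.1 + 2.6 = 612.0
  TFR = 5 × 612.0 / 1000 = 3.06
Difference = 2.027 − 3.06 = -1.033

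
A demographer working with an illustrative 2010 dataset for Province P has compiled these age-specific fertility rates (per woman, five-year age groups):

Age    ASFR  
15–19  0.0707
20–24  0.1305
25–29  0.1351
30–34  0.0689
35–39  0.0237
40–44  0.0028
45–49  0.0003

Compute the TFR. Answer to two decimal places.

2.16

Sum of ASFRs = 0.0707 + 0.1305 + 0.1351 + 0.0689 + 0.0237 + 0.0028 + 0.0003 = 0.4320
TFR = 5 × 0.4320 = 2.16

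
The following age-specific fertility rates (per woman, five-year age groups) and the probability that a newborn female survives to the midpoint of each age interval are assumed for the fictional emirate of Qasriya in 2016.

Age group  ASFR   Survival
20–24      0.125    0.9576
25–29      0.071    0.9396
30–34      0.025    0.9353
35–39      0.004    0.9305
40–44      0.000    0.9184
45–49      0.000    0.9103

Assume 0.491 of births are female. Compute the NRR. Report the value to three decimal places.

Proportion female at birth = 0.491.
Per-age-group product (5 × ASFR × survival probability):
  20–24: 5 × 0.125 × 0.9576 = 0.59850
  25–29: 5 × 0.071 × 0.9396 = 0.33356
  30–34: 5 × 0.025 × 0.9353 = 0.11691
  35–39: 5 × 0.004 × 0.9305 = 0.01861
  40–44: 5 × 0.000 × 0.9184 = 0.00000
  45–49: 5 × 0.000 × 0.9103 = 0.00000
Sum = 1.06758
NRR = 0.491 × 1.06758 = 0.52418

0.524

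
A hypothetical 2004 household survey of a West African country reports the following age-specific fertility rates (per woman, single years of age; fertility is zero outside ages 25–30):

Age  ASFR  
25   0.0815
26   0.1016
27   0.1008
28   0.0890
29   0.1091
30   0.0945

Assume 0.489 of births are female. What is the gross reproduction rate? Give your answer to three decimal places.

Proportion female at birth = 0.489.
Sum of ASFRs = 0.0815 + 0.1016 + 0.1008 + 0.0890 + 0.1091 + 0.0945 = 0.5765
TFR = 0.5765
GRR = 0.489 × 0.5765 = 0.28191

0.282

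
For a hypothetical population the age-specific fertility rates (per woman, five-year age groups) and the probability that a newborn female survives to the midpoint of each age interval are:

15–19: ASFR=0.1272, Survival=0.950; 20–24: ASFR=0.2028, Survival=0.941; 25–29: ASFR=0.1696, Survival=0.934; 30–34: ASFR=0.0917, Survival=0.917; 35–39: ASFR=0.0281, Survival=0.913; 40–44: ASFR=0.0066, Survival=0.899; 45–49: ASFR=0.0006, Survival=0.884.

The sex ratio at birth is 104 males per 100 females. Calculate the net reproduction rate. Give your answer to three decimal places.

Proportion female at birth = 100 / (100 + 104) = 0.49020.
Weighting each age-specific rate by interval width and survival:
  15–19: 5 × 0.1272 × 0.950 = 0.60420
  20–24: 5 × 0.2028 × 0.941 = 0.95417
  25–29: 5 × 0.1696 × 0.934 = 0.79203
  30–34: 5 × 0.0917 × 0.917 = 0.42044
  35–39: 5 × 0.0281 × 0.913 = 0.12828
  40–44: 5 × 0.0066 × 0.899 = 0.02967
  45–49: 5 × 0.0006 × 0.884 = 0.00265
Sum = 2.93144
NRR = 0.49020 × 2.93144 = 1.43699

1.437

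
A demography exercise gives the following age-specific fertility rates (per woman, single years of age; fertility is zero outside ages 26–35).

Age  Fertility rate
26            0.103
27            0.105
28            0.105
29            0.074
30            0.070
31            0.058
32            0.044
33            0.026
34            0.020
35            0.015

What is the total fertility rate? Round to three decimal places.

0.620

Sum of ASFRs = 0.103 + 0.105 + 0.105 + 0.074 + 0.070 + 0.058 + 0.044 + 0.026 + 0.020 + 0.015 = 0.620
TFR = 0.62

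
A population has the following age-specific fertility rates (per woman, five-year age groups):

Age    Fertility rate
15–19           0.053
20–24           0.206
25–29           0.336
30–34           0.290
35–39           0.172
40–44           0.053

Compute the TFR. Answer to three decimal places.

5.550

Sum of ASFRs = 0.053 + 0.206 + 0.336 + 0.290 + 0.172 + 0.053 = 1.110
TFR = 5 × 1.110 = 5.55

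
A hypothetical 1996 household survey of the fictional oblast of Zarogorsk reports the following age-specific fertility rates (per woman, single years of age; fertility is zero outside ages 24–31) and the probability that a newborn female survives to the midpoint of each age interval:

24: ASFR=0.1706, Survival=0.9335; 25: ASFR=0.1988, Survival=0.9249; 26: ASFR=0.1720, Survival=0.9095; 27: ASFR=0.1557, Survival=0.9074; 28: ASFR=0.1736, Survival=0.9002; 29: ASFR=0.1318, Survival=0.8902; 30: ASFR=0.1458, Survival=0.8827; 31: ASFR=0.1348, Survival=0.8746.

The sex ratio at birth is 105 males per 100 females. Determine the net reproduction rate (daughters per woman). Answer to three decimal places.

0.566

Proportion female at birth = 100 / (100 + 105) = 0.48780.
Per-age-group product (1 × ASFR × survival probability):
  24: 1 × 0.1706 × 0.9335 = 0.15926
  25: 1 × 0.1988 × 0.9249 = 0.18387
  26: 1 × 0.1720 × 0.9095 = 0.15643
  27: 1 × 0.1557 × 0.9074 = 0.14128
  28: 1 × 0.1736 × 0.9002 = 0.15627
  29: 1 × 0.1318 × 0.8902 = 0.11733
  30: 1 × 0.1458 × 0.8827 = 0.12870
  31: 1 × 0.1348 × 0.8746 = 0.11790
Sum = 1.16104
NRR = 0.48780 × 1.16104 = 0.56636
An NRR under 1 implies long-run decline under these rates.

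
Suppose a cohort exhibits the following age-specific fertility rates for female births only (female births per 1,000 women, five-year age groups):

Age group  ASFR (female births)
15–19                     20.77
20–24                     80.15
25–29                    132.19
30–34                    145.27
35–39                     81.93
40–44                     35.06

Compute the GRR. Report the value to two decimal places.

2.48

Sum of female ASFRs = 20.77 + 80.15 + 132.19 + 145.27 + 81.93 + 35.06 = 495.37
GRR = 5 × 495.37 / 1000 = 2.47685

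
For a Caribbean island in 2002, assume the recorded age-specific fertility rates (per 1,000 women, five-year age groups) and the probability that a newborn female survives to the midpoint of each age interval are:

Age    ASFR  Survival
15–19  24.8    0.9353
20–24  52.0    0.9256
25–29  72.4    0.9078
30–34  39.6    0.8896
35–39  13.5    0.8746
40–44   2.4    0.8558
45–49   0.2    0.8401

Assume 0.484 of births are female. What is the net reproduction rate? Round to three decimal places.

0.451

Proportion female at birth = 0.484.
Survival-weighted fertility by age (5·fₓ·Sₓ):
  15–19: 5 × 24.8/1000 × 0.9353 = 0.11598
  20–24: 5 × 52.0/1000 × 0.9256 = 0.24066
  25–29: 5 × 72.4/1000 × 0.9078 = 0.32862
  30–34: 5 × 39.6/1000 × 0.8896 = 0.17614
  35–39: 5 × 13.5/1000 × 0.8746 = 0.05904
  40–44: 5 × 2.4/1000 × 0.8558 = 0.01027
  45–49: 5 × 0.2/1000 × 0.8401 = 0.00084
Sum = 0.93155
NRR = 0.484 × 0.93155 = 0.45087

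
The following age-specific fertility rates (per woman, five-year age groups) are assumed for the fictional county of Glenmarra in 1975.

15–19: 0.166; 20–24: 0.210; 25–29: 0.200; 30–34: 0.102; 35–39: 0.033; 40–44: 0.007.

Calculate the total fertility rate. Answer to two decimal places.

Sum of ASFRs = 0.166 + 0.210 + 0.200 + 0.102 + 0.033 + 0.007 = 0.718
TFR = 5 × 0.718 = 3.59

3.59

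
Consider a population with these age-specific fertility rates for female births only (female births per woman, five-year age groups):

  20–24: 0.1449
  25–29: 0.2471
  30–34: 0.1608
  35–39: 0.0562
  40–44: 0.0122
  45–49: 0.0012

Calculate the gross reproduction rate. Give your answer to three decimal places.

Sum of female ASFRs = 0.1449 + 0.2471 + 0.1608 + 0.0562 + 0.0122 + 0.0012 = 0.6224
GRR = 5 × 0.6224 = 3.112

3.112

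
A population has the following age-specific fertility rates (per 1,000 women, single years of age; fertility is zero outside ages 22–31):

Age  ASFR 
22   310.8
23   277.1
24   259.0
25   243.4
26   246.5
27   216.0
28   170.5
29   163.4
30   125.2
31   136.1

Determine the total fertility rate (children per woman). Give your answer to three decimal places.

Sum of ASFRs = 310.8 + 277.1 + 259.0 + 243.4 + 246.5 + 216.0 + 170.5 + 163.4 + 125.2 + 136.1 = 2148.0
TFR = 2148.0 / 1000 = 2.148

2.148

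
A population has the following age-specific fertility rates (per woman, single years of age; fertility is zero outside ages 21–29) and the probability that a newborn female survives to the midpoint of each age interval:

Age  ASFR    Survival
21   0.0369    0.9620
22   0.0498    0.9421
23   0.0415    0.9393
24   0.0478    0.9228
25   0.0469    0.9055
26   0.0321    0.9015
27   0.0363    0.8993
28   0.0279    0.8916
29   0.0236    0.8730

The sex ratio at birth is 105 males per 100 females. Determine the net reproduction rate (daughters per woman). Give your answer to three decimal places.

0.154

Proportion female at birth = 100 / (100 + 105) = 0.48780.
Survival-weighted fertility by age (1·fₓ·Sₓ):
  21: 1 × 0.0369 × 0.9620 = 0.03550
  22: 1 × 0.0498 × 0.9421 = 0.04692
  23: 1 × 0.0415 × 0.9393 = 0.03898
  24: 1 × 0.0478 × 0.9228 = 0.04411
  25: 1 × 0.0469 × 0.9055 = 0.04247
  26: 1 × 0.0321 × 0.9015 = 0.02894
  27: 1 × 0.0363 × 0.8993 = 0.03264
  28: 1 × 0.0279 × 0.8916 = 0.02488
  29: 1 × 0.0236 × 0.8730 = 0.02060
Sum = 0.31504
NRR = 0.48780 × 0.31504 = 0.15368
An NRR under 1 implies long-run decline under these rates.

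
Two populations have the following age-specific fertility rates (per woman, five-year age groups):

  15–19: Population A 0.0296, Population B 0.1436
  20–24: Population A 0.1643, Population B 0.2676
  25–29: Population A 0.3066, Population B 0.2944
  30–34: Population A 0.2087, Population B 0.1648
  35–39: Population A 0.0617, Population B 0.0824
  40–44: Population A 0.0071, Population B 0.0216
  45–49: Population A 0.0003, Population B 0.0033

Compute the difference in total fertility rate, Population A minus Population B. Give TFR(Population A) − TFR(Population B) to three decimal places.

-0.997

Population A:
  Sum of ASFRs = 0.0296 + 0.1643 + 0.3066 + 0.2087 + 0.0617 + 0.0071 + 0.0003 = 0.7783
  TFR = 5 × 0.7783 = 3.8915
Population B:
  Sum of ASFRs = 0.1436 + 0.2676 + 0.2944 + 0.1648 + 0.0824 + 0.0216 + 0.0033 = 0.9777
  TFR = 5 × 0.9777 = 4.8885
Difference = 3.8915 − 4.8885 = -0.997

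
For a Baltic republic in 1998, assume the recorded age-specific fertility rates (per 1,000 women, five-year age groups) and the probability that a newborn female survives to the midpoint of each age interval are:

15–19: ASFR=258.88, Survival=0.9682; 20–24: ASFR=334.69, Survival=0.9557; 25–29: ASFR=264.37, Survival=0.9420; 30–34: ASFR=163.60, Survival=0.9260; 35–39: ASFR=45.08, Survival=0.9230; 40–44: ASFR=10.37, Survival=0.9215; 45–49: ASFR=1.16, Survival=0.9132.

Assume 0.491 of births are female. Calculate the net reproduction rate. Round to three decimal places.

Proportion female at birth = 0.491.
Weighting each age-specific rate by interval width and survival:
  15–19: 5 × 258.88/1000 × 0.9682 = 1.25324
  20–24: 5 × 334.69/1000 × 0.9557 = 1.59932
  25–29: 5 × 264.37/1000 × 0.9420 = 1.24518
  30–34: 5 × 163.60/1000 × 0.9260 = 0.75747
  35–39: 5 × 45.08/1000 × 0.9230 = 0.20804
  40–44: 5 × 10.37/1000 × 0.9215 = 0.04778
  45–49: 5 × 1.16/1000 × 0.9132 = 0.00530
Sum = 5.11633
NRR = 0.491 × 5.11633 = 2.51212
An NRR exceeding 1 indicates intrinsic growth under these rates.

2.512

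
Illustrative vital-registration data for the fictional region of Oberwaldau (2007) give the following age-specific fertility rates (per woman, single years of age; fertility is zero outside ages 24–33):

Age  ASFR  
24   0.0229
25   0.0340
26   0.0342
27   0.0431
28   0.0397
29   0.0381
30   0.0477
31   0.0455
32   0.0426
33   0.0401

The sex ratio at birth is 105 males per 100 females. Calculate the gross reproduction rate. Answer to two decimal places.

Proportion female at birth = 100 / (100 + 105) = 0.48780.
Sum of ASFRs = 0.0229 + 0.0340 + 0.0342 + 0.0431 + 0.0397 + 0.0381 + 0.0477 + 0.0455 + 0.0426 + 0.0401 = 0.3879
TFR = 0.3879
GRR = 0.48780 × 0.3879 = 0.18922

0.19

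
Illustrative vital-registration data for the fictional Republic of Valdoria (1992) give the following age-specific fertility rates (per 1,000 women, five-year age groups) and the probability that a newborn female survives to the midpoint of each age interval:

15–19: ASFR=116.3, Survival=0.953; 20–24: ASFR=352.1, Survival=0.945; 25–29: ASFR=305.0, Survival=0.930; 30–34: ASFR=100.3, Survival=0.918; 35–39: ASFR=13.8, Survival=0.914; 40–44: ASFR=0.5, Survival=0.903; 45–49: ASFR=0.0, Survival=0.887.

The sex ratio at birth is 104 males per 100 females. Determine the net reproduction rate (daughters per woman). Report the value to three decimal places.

2.040

Proportion female at birth = 100 / (100 + 104) = 0.49020.
Weighting each age-specific rate by interval width and survival:
  15–19: 5 × 116.3/1000 × 0.953 = 0.55417
  20–24: 5 × 352.1/1000 × 0.945 = 1.66367
  25–29: 5 × 305.0/1000 × 0.930 = 1.41825
  30–34: 5 × 100.3/1000 × 0.918 = 0.46038
  35–39: 5 × 13.8/1000 × 0.914 = 0.06307
  40–44: 5 × 0.5/1000 × 0.903 = 0.00226
  45–49: 5 × 0.0/1000 × 0.887 = 0.00000
Sum = 4.16180
NRR = 0.49020 × 4.16180 = 2.04011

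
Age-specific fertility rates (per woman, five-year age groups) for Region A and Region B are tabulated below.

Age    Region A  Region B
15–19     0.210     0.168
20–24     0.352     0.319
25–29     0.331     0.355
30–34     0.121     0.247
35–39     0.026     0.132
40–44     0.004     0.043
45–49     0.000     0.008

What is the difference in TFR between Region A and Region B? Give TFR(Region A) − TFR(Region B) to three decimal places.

-1.140

Region A:
  Sum of ASFRs = 0.210 + 0.352 + 0.331 + 0.121 + 0.026 + 0.004 + 0.000 = 1.044
  TFR = 5 × 1.044 = 5.22
Region B:
  Sum of ASFRs = 0.168 + 0.319 + 0.355 + 0.247 + 0.132 + 0.043 + 0.008 = 1.272
  TFR = 5 × 1.272 = 6.36
Difference = 5.22 − 6.36 = -1.14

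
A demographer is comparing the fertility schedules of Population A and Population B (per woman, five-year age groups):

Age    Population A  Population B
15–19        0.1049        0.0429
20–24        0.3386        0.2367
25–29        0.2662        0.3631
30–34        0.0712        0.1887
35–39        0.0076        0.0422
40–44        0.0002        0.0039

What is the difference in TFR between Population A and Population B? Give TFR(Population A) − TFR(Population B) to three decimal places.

-0.444

Population A:
  Sum of ASFRs = 0.1049 + 0.3386 + 0.2662 + 0.0712 + 0.0076 + 0.0002 = 0.7887
  TFR = 5 × 0.7887 = 3.9435
Population B:
  Sum of ASFRs = 0.0429 + 0.2367 + 0.3631 + 0.1887 + 0.0422 + 0.0039 = 0.8775
  TFR = 5 × 0.8775 = 4.3875
Difference = 3.9435 − 4.3875 = -0.444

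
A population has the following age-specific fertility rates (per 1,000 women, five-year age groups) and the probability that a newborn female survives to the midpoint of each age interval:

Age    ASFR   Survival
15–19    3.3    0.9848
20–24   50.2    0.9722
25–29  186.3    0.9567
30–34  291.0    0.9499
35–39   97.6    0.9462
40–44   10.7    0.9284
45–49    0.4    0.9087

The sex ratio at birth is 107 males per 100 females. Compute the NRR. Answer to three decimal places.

Proportion female at birth = 100 / (100 + 107) = 0.48309.
Each age group contributes 5 × ASFR × survival:
  15–19: 5 × 3.3/1000 × 0.9848 = 0.01625
  20–24: 5 × 50.2/1000 × 0.9722 = 0.24402
  25–29: 5 × 186.3/1000 × 0.9567 = 0.89117
  30–34: 5 × 291.0/1000 × 0.9499 = 1.38210
  35–39: 5 × 97.6/1000 × 0.9462 = 0.46175
  40–44: 5 × 10.7/1000 × 0.9284 = 0.04967
  45–49: 5 × 0.4/1000 × 0.9087 = 0.00182
Sum = 3.04678
NRR = 0.48309 × 3.04678 = 1.47187
An NRR exceeding 1 indicates intrinsic growth under these rates.

1.472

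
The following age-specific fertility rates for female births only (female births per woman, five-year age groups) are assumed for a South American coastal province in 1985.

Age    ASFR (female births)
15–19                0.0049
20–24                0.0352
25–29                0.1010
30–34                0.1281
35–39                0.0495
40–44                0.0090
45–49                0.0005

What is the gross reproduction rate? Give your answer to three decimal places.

Sum of female ASFRs = 0.0049 + 0.0352 + 0.1010 + 0.1281 + 0.0495 + 0.0090 + 0.0005 = 0.3282
GRR = 5 × 0.3282 = 1.641

1.641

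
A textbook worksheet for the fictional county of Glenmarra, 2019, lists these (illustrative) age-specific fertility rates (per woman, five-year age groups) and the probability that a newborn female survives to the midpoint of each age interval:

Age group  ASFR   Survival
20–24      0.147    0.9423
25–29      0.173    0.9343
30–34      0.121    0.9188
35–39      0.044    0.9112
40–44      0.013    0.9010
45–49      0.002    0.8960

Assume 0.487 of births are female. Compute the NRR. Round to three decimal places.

1.132

Proportion female at birth = 0.487.
Weighting each age-specific rate by interval width and survival:
  20–24: 5 × 0.147 × 0.9423 = 0.69259
  25–29: 5 × 0.173 × 0.9343 = 0.80817
  30–34: 5 × 0.121 × 0.9188 = 0.55587
  35–39: 5 × 0.044 × 0.9112 = 0.20046
  40–44: 5 × 0.013 × 0.9010 = 0.05857
  45–49: 5 × 0.002 × 0.8960 = 0.00896
Sum = 2.32462
NRR = 0.487 × 2.32462 = 1.13209
NRR > 1, so each generation more than replaces itself.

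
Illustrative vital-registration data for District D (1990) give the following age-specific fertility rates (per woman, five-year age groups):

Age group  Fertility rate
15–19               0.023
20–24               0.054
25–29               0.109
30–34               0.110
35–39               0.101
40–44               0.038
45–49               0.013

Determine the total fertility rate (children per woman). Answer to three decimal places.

Sum of ASFRs = 0.023 + 0.054 + 0.109 + 0.110 + 0.101 + 0.038 + 0.013 = 0.448
TFR = 5 × 0.448 = 2.24

2.240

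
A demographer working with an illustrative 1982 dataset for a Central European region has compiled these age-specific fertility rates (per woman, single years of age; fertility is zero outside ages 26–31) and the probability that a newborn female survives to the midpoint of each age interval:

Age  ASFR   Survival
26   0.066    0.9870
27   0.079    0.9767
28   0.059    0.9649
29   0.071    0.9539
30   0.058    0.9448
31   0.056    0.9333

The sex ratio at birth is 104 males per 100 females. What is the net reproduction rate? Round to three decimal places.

0.183

Proportion female at birth = 100 / (100 + 104) = 0.49020.
Each age group contributes 1 × ASFR × survival:
  26: 1 × 0.066 × 0.9870 = 0.06514
  27: 1 × 0.079 × 0.9767 = 0.07716
  28: 1 × 0.059 × 0.9649 = 0.05693
  29: 1 × 0.071 × 0.9539 = 0.06773
  30: 1 × 0.058 × 0.9448 = 0.05480
  31: 1 × 0.056 × 0.9333 = 0.05226
Sum = 0.37402
NRR = 0.49020 × 0.37402 = 0.18334
NRR < 1, so the cohort does not fully replace itself.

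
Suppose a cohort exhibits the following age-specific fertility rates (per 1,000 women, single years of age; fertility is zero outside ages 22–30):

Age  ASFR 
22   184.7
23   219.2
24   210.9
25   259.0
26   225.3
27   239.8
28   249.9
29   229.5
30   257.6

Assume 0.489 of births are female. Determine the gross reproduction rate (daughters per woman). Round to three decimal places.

Proportion female at birth = 0.489.
Sum of ASFRs = 184.7 + 219.2 + 210.9 + 259.0 + 225.3 + 239.8 + 249.9 + 229.5 + 257.6 = 2075.9
TFR = 2075.9 / 1000 = 2.0759
GRR = 0.489 × 2.0759 = 1.01512

1.015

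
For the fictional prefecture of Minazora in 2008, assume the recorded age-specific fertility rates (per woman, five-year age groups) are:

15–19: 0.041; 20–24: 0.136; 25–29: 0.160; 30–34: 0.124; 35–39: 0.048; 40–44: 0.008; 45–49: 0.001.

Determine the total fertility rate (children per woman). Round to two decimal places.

2.59

Sum of ASFRs = 0.041 + 0.136 + 0.160 + 0.124 + 0.048 + 0.008 + 0.001 = 0.518
TFR = 5 × 0.518 = 2.59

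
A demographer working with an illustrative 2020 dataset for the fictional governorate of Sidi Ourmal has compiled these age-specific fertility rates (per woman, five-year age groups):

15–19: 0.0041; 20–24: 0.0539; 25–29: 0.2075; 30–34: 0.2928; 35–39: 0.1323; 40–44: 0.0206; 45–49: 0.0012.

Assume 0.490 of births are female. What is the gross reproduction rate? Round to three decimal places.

1.745

Proportion female at birth = 0.490.
Sum of ASFRs = 0.0041 + 0.0539 + 0.2075 + 0.2928 + 0.1323 + 0.0206 + 0.0012 = 0.7124
TFR = 5 × 0.7124 = 3.562
GRR = 0.490 × 3.562 = 1.74538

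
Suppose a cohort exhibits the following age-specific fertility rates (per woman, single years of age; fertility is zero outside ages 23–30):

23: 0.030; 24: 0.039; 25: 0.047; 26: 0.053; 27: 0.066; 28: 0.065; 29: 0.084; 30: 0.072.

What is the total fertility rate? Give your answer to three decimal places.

0.456

Sum of ASFRs = 0.030 + 0.039 + 0.047 + 0.053 + 0.066 + 0.065 + 0.084 + 0.072 = 0.456
TFR = 0.456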